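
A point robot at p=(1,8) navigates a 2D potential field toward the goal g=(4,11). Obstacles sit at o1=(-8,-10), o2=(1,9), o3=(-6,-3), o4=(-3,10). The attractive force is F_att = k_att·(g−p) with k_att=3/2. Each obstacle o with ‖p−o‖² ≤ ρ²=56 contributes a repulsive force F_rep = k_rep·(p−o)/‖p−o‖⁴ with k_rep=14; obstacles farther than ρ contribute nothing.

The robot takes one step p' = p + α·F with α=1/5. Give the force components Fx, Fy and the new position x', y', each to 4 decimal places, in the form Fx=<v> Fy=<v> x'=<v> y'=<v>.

F_att = 3/2·(g−p) = 3/2·(3,3) = (4.5000,4.5000)
o1: d²=405 > ρ²=56 → inactive
o2: d²=1 ≤ ρ²=56; F_rep = 14·(0,-1)/1² = (0.0000,-14.0000)
o3: d²=170 > ρ²=56 → inactive
o4: d²=20 ≤ ρ²=56; F_rep = 14·(4,-2)/20² = (0.1400,-0.0700)
F = F_att + ΣF_rep = (4.6400,-9.5700)
p' = p + 1/5·F = (1.9280,6.0860)

Fx=4.6400 Fy=-9.5700 x'=1.9280 y'=6.0860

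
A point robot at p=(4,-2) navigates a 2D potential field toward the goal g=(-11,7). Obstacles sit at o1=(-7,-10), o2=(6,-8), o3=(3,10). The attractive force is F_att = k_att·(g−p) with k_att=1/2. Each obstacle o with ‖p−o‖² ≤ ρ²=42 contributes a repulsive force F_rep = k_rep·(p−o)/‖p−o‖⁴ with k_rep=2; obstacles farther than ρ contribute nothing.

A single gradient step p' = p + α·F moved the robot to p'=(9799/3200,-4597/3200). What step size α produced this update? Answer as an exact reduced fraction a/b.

F_att = 1/2·(g−p) = 1/2·(-15,9) = (-7.5000,4.5000)
o1: d²=185 > ρ²=42 → inactive
o2: d²=40 ≤ ρ²=42; F_rep = 2·(-2,6)/40² = (-0.0025,0.0075)
o3: d²=145 > ρ²=42 → inactive
F = F_att + ΣF_rep = (-7.5025,4.5075)
Δp = p'−p = (-0.9378,0.5634); α = Δx/Fx = (-3001/3200) / (-3001/400) = 1/8
check: Δy/Fy = (1803/3200) / (1803/400) = 1/8 ✓

α = 1/8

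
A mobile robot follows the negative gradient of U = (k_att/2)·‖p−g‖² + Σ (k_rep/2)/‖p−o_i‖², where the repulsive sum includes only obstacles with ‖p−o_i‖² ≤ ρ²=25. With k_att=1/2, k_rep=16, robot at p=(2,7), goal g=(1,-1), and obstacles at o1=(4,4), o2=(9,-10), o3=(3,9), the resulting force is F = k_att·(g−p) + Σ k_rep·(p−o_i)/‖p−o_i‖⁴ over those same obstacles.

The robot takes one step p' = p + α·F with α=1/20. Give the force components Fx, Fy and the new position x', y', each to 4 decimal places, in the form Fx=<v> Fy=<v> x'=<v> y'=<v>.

Fx=-1.3293 Fy=-4.9960 x'=1.9335 y'=6.7502

F_att = 1/2·(g−p) = 1/2·(-1,-8) = (-0.5000,-4.0000)
o1: d²=13 ≤ ρ²=25; F_rep = 16·(-2,3)/13² = (-0.1893,0.2840)
o2: d²=338 > ρ²=25 → inactive
o3: d²=5 ≤ ρ²=25; F_rep = 16·(-1,-2)/5² = (-0.6400,-1.2800)
F = F_att + ΣF_rep = (-1.3293,-4.9960)
p' = p + 1/20·F = (1.9335,6.7502)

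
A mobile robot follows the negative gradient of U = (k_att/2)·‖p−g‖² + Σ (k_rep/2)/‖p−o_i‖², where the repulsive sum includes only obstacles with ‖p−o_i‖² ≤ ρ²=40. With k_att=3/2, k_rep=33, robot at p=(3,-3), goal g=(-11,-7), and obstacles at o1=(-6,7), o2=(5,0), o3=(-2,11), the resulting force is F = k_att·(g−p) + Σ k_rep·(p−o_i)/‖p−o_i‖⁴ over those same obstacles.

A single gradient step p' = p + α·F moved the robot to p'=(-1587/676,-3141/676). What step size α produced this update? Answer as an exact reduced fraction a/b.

α = 1/4

F_att = 3/2·(g−p) = 3/2·(-14,-4) = (-21.0000,-6.0000)
o1: d²=181 > ρ²=40 → inactive
o2: d²=13 ≤ ρ²=40; F_rep = 33·(-2,-3)/13² = (-0.3905,-0.5858)
o3: d²=221 > ρ²=40 → inactive
F = F_att + ΣF_rep = (-21.3905,-6.5858)
Δp = p'−p = (-5.3476,-1.6464); α = Δx/Fx = (-3615/676) / (-3615/169) = 1/4
check: Δy/Fy = (-1113/676) / (-1113/169) = 1/4 ✓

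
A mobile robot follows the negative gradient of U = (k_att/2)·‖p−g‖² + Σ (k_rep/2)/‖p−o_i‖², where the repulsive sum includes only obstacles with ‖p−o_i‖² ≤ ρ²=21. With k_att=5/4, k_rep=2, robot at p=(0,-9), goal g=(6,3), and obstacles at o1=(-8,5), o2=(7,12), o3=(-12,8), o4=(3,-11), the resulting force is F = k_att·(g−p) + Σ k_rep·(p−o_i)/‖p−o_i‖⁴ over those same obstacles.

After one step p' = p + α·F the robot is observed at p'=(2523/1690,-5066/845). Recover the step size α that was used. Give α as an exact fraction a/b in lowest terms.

α = 1/5

F_att = 5/4·(g−p) = 5/4·(6,12) = (7.5000,15.0000)
o1: d²=260 > ρ²=21 → inactive
o2: d²=490 > ρ²=21 → inactive
o3: d²=433 > ρ²=21 → inactive
o4: d²=13 ≤ ρ²=21; F_rep = 2·(-3,2)/13² = (-0.0355,0.0237)
F = F_att + ΣF_rep = (7.4645,15.0237)
Δp = p'−p = (1.4929,3.0047); α = Δx/Fx = (2523/1690) / (2523/338) = 1/5
check: Δy/Fy = (2539/845) / (2539/169) = 1/5 ✓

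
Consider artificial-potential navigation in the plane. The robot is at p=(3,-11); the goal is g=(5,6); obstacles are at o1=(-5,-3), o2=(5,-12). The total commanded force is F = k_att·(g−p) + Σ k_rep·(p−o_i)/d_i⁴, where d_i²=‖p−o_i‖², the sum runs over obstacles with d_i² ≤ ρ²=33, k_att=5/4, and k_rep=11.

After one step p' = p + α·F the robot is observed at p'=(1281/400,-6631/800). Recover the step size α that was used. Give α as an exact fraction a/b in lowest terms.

F_att = 5/4·(g−p) = 5/4·(2,17) = (2.5000,21.2500)
o1: d²=128 > ρ²=33 → inactive
o2: d²=5 ≤ ρ²=33; F_rep = 11·(-2,1)/5² = (-0.8800,0.4400)
F = F_att + ΣF_rep = (1.6200,21.6900)
Δp = p'−p = (0.2025,2.7113); α = Δx/Fx = (81/400) / (81/50) = 1/8
check: Δy/Fy = (2169/800) / (2169/100) = 1/8 ✓

α = 1/8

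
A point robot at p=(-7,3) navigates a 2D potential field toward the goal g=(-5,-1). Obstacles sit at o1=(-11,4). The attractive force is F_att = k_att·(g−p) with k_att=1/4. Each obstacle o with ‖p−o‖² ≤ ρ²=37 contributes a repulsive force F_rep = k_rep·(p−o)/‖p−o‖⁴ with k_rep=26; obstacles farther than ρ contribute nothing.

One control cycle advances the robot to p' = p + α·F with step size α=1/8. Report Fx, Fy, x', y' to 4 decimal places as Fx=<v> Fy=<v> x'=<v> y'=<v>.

F_att = 1/4·(g−p) = 1/4·(2,-4) = (0.5000,-1.0000)
o1: d²=17 ≤ ρ²=37; F_rep = 26·(4,-1)/17² = (0.3599,-0.0900)
F = F_att + ΣF_rep = (0.8599,-1.0900)
p' = p + 1/8·F = (-6.8925,2.8638)

Fx=0.8599 Fy=-1.0900 x'=-6.8925 y'=2.8638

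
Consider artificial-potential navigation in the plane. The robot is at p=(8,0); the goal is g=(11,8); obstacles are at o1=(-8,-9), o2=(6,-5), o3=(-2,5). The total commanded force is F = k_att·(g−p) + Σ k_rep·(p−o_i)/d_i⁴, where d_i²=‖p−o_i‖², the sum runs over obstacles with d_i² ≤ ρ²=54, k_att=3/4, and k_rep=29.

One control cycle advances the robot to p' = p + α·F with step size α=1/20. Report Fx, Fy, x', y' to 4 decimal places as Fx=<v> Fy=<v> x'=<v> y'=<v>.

F_att = 3/4·(g−p) = 3/4·(3,8) = (2.2500,6.0000)
o1: d²=337 > ρ²=54 → inactive
o2: d²=29 ≤ ρ²=54; F_rep = 29·(2,5)/29² = (0.0690,0.1724)
o3: d²=125 > ρ²=54 → inactive
F = F_att + ΣF_rep = (2.3190,6.1724)
p' = p + 1/20·F = (8.1159,0.3086)

Fx=2.3190 Fy=6.1724 x'=8.1159 y'=0.3086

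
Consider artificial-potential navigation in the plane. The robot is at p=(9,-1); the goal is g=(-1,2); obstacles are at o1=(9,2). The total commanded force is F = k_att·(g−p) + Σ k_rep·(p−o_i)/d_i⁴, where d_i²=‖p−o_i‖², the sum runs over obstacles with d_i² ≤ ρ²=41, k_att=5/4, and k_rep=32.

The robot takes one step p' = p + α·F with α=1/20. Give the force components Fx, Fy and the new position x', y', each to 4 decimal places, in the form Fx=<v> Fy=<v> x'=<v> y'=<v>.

Fx=-12.5000 Fy=2.5648 x'=8.3750 y'=-0.8718

F_att = 5/4·(g−p) = 5/4·(-10,3) = (-12.5000,3.7500)
o1: d²=9 ≤ ρ²=41; F_rep = 32·(0,-3)/9² = (0.0000,-1.1852)
F = F_att + ΣF_rep = (-12.5000,2.5648)
p' = p + 1/20·F = (8.3750,-0.8718)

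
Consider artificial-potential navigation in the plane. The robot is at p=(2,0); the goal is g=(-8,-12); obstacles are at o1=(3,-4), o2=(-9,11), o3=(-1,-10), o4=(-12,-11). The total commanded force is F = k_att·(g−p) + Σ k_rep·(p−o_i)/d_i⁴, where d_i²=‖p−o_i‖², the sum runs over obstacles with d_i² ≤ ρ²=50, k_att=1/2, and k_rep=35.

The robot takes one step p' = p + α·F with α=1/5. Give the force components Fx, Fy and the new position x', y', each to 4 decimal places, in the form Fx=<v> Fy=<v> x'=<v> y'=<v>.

F_att = 1/2·(g−p) = 1/2·(-10,-12) = (-5.0000,-6.0000)
o1: d²=17 ≤ ρ²=50; F_rep = 35·(-1,4)/17² = (-0.1211,0.4844)
o2: d²=242 > ρ²=50 → inactive
o3: d²=109 > ρ²=50 → inactive
o4: d²=317 > ρ²=50 → inactive
F = F_att + ΣF_rep = (-5.1211,-5.5156)
p' = p + 1/5·F = (0.9758,-1.1031)

Fx=-5.1211 Fy=-5.5156 x'=0.9758 y'=-1.1031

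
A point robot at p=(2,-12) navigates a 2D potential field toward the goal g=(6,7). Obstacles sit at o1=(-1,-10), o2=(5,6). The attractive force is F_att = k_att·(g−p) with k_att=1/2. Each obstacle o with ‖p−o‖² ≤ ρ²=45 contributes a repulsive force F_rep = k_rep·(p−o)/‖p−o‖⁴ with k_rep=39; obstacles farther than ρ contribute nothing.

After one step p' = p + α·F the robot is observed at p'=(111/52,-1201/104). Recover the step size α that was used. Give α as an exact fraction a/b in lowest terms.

F_att = 1/2·(g−p) = 1/2·(4,19) = (2.0000,9.5000)
o1: d²=13 ≤ ρ²=45; F_rep = 39·(3,-2)/13² = (0.6923,-0.4615)
o2: d²=333 > ρ²=45 → inactive
F = F_att + ΣF_rep = (2.6923,9.0385)
Δp = p'−p = (0.1346,0.4519); α = Δx/Fx = (7/52) / (35/13) = 1/20
check: Δy/Fy = (47/104) / (235/26) = 1/20 ✓

α = 1/20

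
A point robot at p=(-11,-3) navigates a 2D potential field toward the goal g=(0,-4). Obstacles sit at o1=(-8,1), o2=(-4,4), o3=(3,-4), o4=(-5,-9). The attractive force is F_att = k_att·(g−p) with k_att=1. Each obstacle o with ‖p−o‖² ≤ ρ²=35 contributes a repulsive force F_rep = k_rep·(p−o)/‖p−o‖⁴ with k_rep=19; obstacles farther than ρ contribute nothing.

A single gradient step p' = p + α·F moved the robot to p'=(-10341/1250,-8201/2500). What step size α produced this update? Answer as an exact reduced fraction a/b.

α = 1/4

F_att = 1·(g−p) = 1·(11,-1) = (11.0000,-1.0000)
o1: d²=25 ≤ ρ²=35; F_rep = 19·(-3,-4)/25² = (-0.0912,-0.1216)
o2: d²=98 > ρ²=35 → inactive
o3: d²=197 > ρ²=35 → inactive
o4: d²=72 > ρ²=35 → inactive
F = F_att + ΣF_rep = (10.9088,-1.1216)
Δp = p'−p = (2.7272,-0.2804); α = Δx/Fx = (3409/1250) / (6818/625) = 1/4
check: Δy/Fy = (-701/2500) / (-701/625) = 1/4 ✓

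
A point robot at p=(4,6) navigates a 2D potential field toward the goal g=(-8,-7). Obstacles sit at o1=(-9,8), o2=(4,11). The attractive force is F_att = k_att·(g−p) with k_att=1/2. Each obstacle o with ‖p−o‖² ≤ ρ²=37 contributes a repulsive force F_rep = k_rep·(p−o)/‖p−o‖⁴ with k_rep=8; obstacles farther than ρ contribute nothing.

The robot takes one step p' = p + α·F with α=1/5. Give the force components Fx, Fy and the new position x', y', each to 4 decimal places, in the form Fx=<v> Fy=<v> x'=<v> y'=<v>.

Fx=-6.0000 Fy=-6.5640 x'=2.8000 y'=4.6872

F_att = 1/2·(g−p) = 1/2·(-12,-13) = (-6.0000,-6.5000)
o1: d²=173 > ρ²=37 → inactive
o2: d²=25 ≤ ρ²=37; F_rep = 8·(0,-5)/25² = (0.0000,-0.0640)
F = F_att + ΣF_rep = (-6.0000,-6.5640)
p' = p + 1/5·F = (2.8000,4.6872)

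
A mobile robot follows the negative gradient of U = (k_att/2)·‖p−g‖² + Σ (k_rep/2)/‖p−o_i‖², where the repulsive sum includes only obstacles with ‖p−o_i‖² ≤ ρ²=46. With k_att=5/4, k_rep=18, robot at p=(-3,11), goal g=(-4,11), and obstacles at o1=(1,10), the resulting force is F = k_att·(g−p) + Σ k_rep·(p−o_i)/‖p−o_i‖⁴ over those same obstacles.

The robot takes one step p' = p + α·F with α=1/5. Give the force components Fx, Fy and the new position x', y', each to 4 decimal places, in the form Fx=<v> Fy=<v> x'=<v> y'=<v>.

F_att = 5/4·(g−p) = 5/4·(-1,0) = (-1.2500,0.0000)
o1: d²=17 ≤ ρ²=46; F_rep = 18·(-4,1)/17² = (-0.2491,0.0623)
F = F_att + ΣF_rep = (-1.4991,0.0623)
p' = p + 1/5·F = (-3.2998,11.0125)

Fx=-1.4991 Fy=0.0623 x'=-3.2998 y'=11.0125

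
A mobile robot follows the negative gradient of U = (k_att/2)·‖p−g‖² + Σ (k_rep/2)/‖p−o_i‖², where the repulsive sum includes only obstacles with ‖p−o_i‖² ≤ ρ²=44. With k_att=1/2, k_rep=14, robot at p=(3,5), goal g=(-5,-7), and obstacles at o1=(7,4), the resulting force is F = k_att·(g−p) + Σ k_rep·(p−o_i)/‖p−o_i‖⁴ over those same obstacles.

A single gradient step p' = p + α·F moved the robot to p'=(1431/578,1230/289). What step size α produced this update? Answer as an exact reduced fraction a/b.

F_att = 1/2·(g−p) = 1/2·(-8,-12) = (-4.0000,-6.0000)
o1: d²=17 ≤ ρ²=44; F_rep = 14·(-4,1)/17² = (-0.1938,0.0484)
F = F_att + ΣF_rep = (-4.1938,-5.9516)
Δp = p'−p = (-0.5242,-0.7439); α = Δx/Fx = (-303/578) / (-1212/289) = 1/8
check: Δy/Fy = (-215/289) / (-1720/289) = 1/8 ✓

α = 1/8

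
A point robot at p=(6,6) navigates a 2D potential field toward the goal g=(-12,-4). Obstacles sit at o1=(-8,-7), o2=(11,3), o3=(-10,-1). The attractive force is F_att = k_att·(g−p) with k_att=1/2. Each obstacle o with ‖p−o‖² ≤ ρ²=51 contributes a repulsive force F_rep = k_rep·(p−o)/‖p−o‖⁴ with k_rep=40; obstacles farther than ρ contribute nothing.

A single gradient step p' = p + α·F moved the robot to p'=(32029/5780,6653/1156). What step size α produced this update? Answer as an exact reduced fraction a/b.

α = 1/20

F_att = 1/2·(g−p) = 1/2·(-18,-10) = (-9.0000,-5.0000)
o1: d²=365 > ρ²=51 → inactive
o2: d²=34 ≤ ρ²=51; F_rep = 40·(-5,3)/34² = (-0.1730,0.1038)
o3: d²=305 > ρ²=51 → inactive
F = F_att + ΣF_rep = (-9.1730,-4.8962)
Δp = p'−p = (-0.4587,-0.2448); α = Δx/Fx = (-2651/5780) / (-2651/289) = 1/20
check: Δy/Fy = (-283/1156) / (-1415/289) = 1/20 ✓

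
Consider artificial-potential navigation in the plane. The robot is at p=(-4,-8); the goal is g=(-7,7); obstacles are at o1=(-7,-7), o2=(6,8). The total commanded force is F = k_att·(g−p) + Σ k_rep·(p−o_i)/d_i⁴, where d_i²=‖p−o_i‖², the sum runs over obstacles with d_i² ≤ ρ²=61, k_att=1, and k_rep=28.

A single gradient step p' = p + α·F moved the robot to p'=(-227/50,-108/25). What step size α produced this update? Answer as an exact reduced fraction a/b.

F_att = 1·(g−p) = 1·(-3,15) = (-3.0000,15.0000)
o1: d²=10 ≤ ρ²=61; F_rep = 28·(3,-1)/10² = (0.8400,-0.2800)
o2: d²=356 > ρ²=61 → inactive
F = F_att + ΣF_rep = (-2.1600,14.7200)
Δp = p'−p = (-0.5400,3.6800); α = Δx/Fx = (-27/50) / (-54/25) = 1/4
check: Δy/Fy = (92/25) / (368/25) = 1/4 ✓

α = 1/4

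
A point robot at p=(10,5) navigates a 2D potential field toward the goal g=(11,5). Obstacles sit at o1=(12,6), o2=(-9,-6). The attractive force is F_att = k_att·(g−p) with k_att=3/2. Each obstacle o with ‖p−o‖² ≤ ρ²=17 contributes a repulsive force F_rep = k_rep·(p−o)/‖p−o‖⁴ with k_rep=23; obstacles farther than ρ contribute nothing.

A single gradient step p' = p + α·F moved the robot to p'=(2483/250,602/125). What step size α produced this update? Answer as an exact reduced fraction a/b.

F_att = 3/2·(g−p) = 3/2·(1,0) = (1.5000,0.0000)
o1: d²=5 ≤ ρ²=17; F_rep = 23·(-2,-1)/5² = (-1.8400,-0.9200)
o2: d²=482 > ρ²=17 → inactive
F = F_att + ΣF_rep = (-0.3400,-0.9200)
Δp = p'−p = (-0.0680,-0.1840); α = Δx/Fx = (-17/250) / (-17/50) = 1/5
check: Δy/Fy = (-23/125) / (-23/25) = 1/5 ✓

α = 1/5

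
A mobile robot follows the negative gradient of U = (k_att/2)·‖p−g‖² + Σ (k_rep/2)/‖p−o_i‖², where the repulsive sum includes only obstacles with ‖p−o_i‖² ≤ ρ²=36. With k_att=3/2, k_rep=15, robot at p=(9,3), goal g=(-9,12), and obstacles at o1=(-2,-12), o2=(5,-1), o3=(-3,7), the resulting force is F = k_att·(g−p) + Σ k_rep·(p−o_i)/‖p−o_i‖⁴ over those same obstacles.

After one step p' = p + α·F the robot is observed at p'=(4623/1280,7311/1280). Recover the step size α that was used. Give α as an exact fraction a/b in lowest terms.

F_att = 3/2·(g−p) = 3/2·(-18,9) = (-27.0000,13.5000)
o1: d²=346 > ρ²=36 → inactive
o2: d²=32 ≤ ρ²=36; F_rep = 15·(4,4)/32² = (0.0586,0.0586)
o3: d²=160 > ρ²=36 → inactive
F = F_att + ΣF_rep = (-26.9414,13.5586)
Δp = p'−p = (-5.3883,2.7117); α = Δx/Fx = (-6897/1280) / (-6897/256) = 1/5
check: Δy/Fy = (3471/1280) / (3471/256) = 1/5 ✓

α = 1/5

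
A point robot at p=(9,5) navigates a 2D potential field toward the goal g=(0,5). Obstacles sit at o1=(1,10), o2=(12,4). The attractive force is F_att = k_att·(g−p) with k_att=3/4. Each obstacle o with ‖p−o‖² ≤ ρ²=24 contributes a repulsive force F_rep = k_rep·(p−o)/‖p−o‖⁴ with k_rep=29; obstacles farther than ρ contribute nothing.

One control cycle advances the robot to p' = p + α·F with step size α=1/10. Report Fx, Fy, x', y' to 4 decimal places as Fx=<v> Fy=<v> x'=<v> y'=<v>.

Fx=-7.6200 Fy=0.2900 x'=8.2380 y'=5.0290

F_att = 3/4·(g−p) = 3/4·(-9,0) = (-6.7500,0.0000)
o1: d²=89 > ρ²=24 → inactive
o2: d²=10 ≤ ρ²=24; F_rep = 29·(-3,1)/10² = (-0.8700,0.2900)
F = F_att + ΣF_rep = (-7.6200,0.2900)
p' = p + 1/10·F = (8.2380,5.0290)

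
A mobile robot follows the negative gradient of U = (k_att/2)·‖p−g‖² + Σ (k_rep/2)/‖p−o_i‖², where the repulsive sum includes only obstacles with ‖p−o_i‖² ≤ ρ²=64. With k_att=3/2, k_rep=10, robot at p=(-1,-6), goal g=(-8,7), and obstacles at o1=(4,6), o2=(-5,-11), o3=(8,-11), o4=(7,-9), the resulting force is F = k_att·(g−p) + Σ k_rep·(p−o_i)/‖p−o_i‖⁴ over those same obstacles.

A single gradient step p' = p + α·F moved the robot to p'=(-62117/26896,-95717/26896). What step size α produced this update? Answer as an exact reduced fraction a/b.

F_att = 3/2·(g−p) = 3/2·(-7,13) = (-10.5000,19.5000)
o1: d²=169 > ρ²=64 → inactive
o2: d²=41 ≤ ρ²=64; F_rep = 10·(4,5)/41² = (0.0238,0.0297)
o3: d²=106 > ρ²=64 → inactive
o4: d²=73 > ρ²=64 → inactive
F = F_att + ΣF_rep = (-10.4762,19.5297)
Δp = p'−p = (-1.3095,2.4412); α = Δx/Fx = (-35221/26896) / (-35221/3362) = 1/8
check: Δy/Fy = (65659/26896) / (65659/3362) = 1/8 ✓

α = 1/8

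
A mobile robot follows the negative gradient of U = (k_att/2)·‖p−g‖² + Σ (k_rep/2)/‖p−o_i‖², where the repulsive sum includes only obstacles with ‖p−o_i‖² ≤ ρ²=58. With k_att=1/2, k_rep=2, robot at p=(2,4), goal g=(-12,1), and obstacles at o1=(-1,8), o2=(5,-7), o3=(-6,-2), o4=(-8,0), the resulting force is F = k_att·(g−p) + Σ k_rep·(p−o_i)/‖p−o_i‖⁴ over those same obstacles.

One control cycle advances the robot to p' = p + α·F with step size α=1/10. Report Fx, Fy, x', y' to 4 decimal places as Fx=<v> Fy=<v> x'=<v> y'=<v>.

Fx=-6.9904 Fy=-1.5128 x'=1.3010 y'=3.8487

F_att = 1/2·(g−p) = 1/2·(-14,-3) = (-7.0000,-1.5000)
o1: d²=25 ≤ ρ²=58; F_rep = 2·(3,-4)/25² = (0.0096,-0.0128)
o2: d²=130 > ρ²=58 → inactive
o3: d²=100 > ρ²=58 → inactive
o4: d²=116 > ρ²=58 → inactive
F = F_att + ΣF_rep = (-6.9904,-1.5128)
p' = p + 1/10·F = (1.3010,3.8487)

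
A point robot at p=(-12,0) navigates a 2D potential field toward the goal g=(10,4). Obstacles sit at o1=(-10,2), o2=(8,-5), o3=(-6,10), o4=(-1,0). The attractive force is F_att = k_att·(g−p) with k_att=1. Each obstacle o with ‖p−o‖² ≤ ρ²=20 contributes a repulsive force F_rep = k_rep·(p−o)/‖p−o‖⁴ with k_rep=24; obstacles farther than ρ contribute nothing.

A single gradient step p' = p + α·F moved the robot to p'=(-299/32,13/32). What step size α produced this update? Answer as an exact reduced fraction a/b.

α = 1/8

F_att = 1·(g−p) = 1·(22,4) = (22.0000,4.0000)
o1: d²=8 ≤ ρ²=20; F_rep = 24·(-2,-2)/8² = (-0.7500,-0.7500)
o2: d²=425 > ρ²=20 → inactive
o3: d²=136 > ρ²=20 → inactive
o4: d²=121 > ρ²=20 → inactive
F = F_att + ΣF_rep = (21.2500,3.2500)
Δp = p'−p = (2.6562,0.4062); α = Δx/Fx = (85/32) / (85/4) = 1/8
check: Δy/Fy = (13/32) / (13/4) = 1/8 ✓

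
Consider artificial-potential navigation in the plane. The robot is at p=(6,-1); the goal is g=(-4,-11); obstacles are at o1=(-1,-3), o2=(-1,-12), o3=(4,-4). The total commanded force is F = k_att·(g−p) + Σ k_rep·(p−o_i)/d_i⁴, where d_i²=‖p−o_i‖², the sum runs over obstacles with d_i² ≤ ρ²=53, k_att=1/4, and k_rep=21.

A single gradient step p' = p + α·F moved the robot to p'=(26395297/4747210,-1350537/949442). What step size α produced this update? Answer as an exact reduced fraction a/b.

α = 1/5

F_att = 1/4·(g−p) = 1/4·(-10,-10) = (-2.5000,-2.5000)
o1: d²=53 ≤ ρ²=53; F_rep = 21·(7,2)/53² = (0.0523,0.0150)
o2: d²=170 > ρ²=53 → inactive
o3: d²=13 ≤ ρ²=53; F_rep = 21·(2,3)/13² = (0.2485,0.3728)
F = F_att + ΣF_rep = (-2.1991,-2.1123)
Δp = p'−p = (-0.4398,-0.4225); α = Δx/Fx = (-2087963/4747210) / (-2087963/949442) = 1/5
check: Δy/Fy = (-401095/949442) / (-2005475/949442) = 1/5 ✓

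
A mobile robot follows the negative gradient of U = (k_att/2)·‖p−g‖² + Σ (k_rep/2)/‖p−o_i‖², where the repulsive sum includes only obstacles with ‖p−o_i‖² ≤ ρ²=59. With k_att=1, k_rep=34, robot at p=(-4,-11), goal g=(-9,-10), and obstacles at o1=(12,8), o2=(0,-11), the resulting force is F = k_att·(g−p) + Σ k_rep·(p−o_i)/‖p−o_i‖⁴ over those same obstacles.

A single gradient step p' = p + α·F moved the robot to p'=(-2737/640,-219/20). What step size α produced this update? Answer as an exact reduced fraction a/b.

α = 1/20

F_att = 1·(g−p) = 1·(-5,1) = (-5.0000,1.0000)
o1: d²=617 > ρ²=59 → inactive
o2: d²=16 ≤ ρ²=59; F_rep = 34·(-4,0)/16² = (-0.5312,0.0000)
F = F_att + ΣF_rep = (-5.5312,1.0000)
Δp = p'−p = (-0.2766,0.0500); α = Δx/Fx = (-177/640) / (-177/32) = 1/20
check: Δy/Fy = (1/20) / (1) = 1/20 ✓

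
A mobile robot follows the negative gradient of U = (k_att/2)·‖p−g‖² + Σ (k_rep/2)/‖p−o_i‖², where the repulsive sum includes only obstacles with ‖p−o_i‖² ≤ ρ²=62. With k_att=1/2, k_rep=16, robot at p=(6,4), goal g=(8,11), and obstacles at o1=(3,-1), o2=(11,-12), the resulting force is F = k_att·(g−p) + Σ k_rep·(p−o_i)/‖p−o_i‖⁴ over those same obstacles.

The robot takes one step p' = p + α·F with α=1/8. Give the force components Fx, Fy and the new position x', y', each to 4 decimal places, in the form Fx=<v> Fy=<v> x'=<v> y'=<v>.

F_att = 1/2·(g−p) = 1/2·(2,7) = (1.0000,3.5000)
o1: d²=34 ≤ ρ²=62; F_rep = 16·(3,5)/34² = (0.0415,0.0692)
o2: d²=281 > ρ²=62 → inactive
F = F_att + ΣF_rep = (1.0415,3.5692)
p' = p + 1/8·F = (6.1302,4.4462)

Fx=1.0415 Fy=3.5692 x'=6.1302 y'=4.4462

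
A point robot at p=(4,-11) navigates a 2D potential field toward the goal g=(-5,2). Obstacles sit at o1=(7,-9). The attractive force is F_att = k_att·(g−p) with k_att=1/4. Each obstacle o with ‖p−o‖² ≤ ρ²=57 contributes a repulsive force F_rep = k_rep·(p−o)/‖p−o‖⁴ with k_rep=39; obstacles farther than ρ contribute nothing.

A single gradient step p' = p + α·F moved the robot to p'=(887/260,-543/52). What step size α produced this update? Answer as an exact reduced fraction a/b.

F_att = 1/4·(g−p) = 1/4·(-9,13) = (-2.2500,3.2500)
o1: d²=13 ≤ ρ²=57; F_rep = 39·(-3,-2)/13² = (-0.6923,-0.4615)
F = F_att + ΣF_rep = (-2.9423,2.7885)
Δp = p'−p = (-0.5885,0.5577); α = Δx/Fx = (-153/260) / (-153/52) = 1/5
check: Δy/Fy = (29/52) / (145/52) = 1/5 ✓

α = 1/5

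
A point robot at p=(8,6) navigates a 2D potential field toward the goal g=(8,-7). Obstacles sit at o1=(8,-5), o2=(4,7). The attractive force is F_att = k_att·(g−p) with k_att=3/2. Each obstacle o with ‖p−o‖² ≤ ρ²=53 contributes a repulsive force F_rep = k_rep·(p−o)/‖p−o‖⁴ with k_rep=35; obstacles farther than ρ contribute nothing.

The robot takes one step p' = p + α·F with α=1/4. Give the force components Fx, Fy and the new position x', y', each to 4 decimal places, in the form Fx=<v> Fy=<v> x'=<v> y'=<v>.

F_att = 3/2·(g−p) = 3/2·(0,-13) = (0.0000,-19.5000)
o1: d²=121 > ρ²=53 → inactive
o2: d²=17 ≤ ρ²=53; F_rep = 35·(4,-1)/17² = (0.4844,-0.1211)
F = F_att + ΣF_rep = (0.4844,-19.6211)
p' = p + 1/4·F = (8.1211,1.0947)

Fx=0.4844 Fy=-19.6211 x'=8.1211 y'=1.0947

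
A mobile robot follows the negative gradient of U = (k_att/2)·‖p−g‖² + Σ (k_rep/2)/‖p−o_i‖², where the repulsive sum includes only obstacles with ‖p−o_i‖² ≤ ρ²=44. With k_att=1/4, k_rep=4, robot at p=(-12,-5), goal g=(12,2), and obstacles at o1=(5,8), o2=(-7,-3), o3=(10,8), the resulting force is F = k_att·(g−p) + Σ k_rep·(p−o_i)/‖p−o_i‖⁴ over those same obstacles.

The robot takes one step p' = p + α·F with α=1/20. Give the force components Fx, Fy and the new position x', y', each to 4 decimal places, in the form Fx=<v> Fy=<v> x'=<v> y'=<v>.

F_att = 1/4·(g−p) = 1/4·(24,7) = (6.0000,1.7500)
o1: d²=458 > ρ²=44 → inactive
o2: d²=29 ≤ ρ²=44; F_rep = 4·(-5,-2)/29² = (-0.0238,-0.0095)
o3: d²=653 > ρ²=44 → inactive
F = F_att + ΣF_rep = (5.9762,1.7405)
p' = p + 1/20·F = (-11.7012,-4.9130)

Fx=5.9762 Fy=1.7405 x'=-11.7012 y'=-4.9130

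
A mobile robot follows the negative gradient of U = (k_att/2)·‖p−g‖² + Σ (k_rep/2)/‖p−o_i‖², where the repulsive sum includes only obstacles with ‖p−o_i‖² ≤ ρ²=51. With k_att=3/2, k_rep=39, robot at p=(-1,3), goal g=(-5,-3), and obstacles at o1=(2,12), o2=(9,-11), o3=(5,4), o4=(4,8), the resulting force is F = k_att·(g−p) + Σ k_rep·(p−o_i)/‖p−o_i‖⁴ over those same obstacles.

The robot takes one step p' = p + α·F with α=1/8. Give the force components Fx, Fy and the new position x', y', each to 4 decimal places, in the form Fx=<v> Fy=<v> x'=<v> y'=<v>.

F_att = 3/2·(g−p) = 3/2·(-4,-6) = (-6.0000,-9.0000)
o1: d²=90 > ρ²=51 → inactive
o2: d²=296 > ρ²=51 → inactive
o3: d²=37 ≤ ρ²=51; F_rep = 39·(-6,-1)/37² = (-0.1709,-0.0285)
o4: d²=50 ≤ ρ²=51; F_rep = 39·(-5,-5)/50² = (-0.0780,-0.0780)
F = F_att + ΣF_rep = (-6.2489,-9.1065)
p' = p + 1/8·F = (-1.7811,1.8617)

Fx=-6.2489 Fy=-9.1065 x'=-1.7811 y'=1.8617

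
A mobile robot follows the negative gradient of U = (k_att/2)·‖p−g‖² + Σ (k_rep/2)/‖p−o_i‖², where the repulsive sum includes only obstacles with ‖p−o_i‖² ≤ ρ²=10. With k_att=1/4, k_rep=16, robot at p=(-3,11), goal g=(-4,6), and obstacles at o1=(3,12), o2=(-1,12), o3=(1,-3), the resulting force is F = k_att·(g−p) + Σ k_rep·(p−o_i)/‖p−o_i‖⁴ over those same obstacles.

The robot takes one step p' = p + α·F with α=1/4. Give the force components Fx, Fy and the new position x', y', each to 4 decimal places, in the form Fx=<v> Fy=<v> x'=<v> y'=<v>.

Fx=-1.5300 Fy=-1.8900 x'=-3.3825 y'=10.5275

F_att = 1/4·(g−p) = 1/4·(-1,-5) = (-0.2500,-1.2500)
o1: d²=37 > ρ²=10 → inactive
o2: d²=5 ≤ ρ²=10; F_rep = 16·(-2,-1)/5² = (-1.2800,-0.6400)
o3: d²=212 > ρ²=10 → inactive
F = F_att + ΣF_rep = (-1.5300,-1.8900)
p' = p + 1/4·F = (-3.3825,10.5275)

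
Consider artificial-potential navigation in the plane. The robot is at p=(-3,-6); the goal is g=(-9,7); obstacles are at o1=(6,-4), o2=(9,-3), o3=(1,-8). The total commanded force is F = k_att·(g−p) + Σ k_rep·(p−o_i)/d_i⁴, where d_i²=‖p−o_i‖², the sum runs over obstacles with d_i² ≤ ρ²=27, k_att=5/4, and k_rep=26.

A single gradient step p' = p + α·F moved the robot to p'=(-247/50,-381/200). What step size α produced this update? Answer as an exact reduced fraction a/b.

α = 1/4

F_att = 5/4·(g−p) = 5/4·(-6,13) = (-7.5000,16.2500)
o1: d²=85 > ρ²=27 → inactive
o2: d²=153 > ρ²=27 → inactive
o3: d²=20 ≤ ρ²=27; F_rep = 26·(-4,2)/20² = (-0.2600,0.1300)
F = F_att + ΣF_rep = (-7.7600,16.3800)
Δp = p'−p = (-1.9400,4.0950); α = Δx/Fx = (-97/50) / (-194/25) = 1/4
check: Δy/Fy = (819/200) / (819/50) = 1/4 ✓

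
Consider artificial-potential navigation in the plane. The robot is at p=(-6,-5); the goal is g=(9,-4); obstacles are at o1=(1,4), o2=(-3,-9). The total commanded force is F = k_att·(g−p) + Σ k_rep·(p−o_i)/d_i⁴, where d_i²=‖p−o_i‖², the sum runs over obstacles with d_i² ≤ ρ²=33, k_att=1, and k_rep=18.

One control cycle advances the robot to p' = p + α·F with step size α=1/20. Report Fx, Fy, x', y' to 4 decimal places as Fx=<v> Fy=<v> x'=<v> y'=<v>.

Fx=14.9136 Fy=1.1152 x'=-5.2543 y'=-4.9442

F_att = 1·(g−p) = 1·(15,1) = (15.0000,1.0000)
o1: d²=130 > ρ²=33 → inactive
o2: d²=25 ≤ ρ²=33; F_rep = 18·(-3,4)/25² = (-0.0864,0.1152)
F = F_att + ΣF_rep = (14.9136,1.1152)
p' = p + 1/20·F = (-5.2543,-4.9442)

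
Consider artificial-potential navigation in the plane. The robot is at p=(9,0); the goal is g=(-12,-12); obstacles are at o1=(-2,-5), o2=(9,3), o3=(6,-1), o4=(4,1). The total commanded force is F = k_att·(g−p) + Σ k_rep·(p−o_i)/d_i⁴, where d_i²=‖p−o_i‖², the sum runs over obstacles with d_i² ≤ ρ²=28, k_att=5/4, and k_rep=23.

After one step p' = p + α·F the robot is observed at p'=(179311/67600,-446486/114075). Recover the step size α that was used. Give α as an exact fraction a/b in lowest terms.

α = 1/4

F_att = 5/4·(g−p) = 5/4·(-21,-12) = (-26.2500,-15.0000)
o1: d²=146 > ρ²=28 → inactive
o2: d²=9 ≤ ρ²=28; F_rep = 23·(0,-3)/9² = (0.0000,-0.8519)
o3: d²=10 ≤ ρ²=28; F_rep = 23·(3,1)/10² = (0.6900,0.2300)
o4: d²=26 ≤ ρ²=28; F_rep = 23·(5,-1)/26² = (0.1701,-0.0340)
F = F_att + ΣF_rep = (-25.3899,-15.6559)
Δp = p'−p = (-6.3475,-3.9140); α = Δx/Fx = (-429089/67600) / (-429089/16900) = 1/4
check: Δy/Fy = (-446486/114075) / (-1785944/114075) = 1/4 ✓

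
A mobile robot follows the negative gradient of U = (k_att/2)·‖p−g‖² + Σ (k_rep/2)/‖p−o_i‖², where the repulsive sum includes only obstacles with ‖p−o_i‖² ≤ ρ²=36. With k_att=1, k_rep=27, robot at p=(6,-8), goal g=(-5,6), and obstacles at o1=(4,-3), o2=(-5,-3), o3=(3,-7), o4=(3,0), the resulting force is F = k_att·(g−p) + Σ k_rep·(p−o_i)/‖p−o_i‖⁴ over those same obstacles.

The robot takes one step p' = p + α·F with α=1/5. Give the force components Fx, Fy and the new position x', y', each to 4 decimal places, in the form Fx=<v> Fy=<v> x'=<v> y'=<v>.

Fx=-10.1258 Fy=13.5695 x'=3.9748 y'=-5.2861

F_att = 1·(g−p) = 1·(-11,14) = (-11.0000,14.0000)
o1: d²=29 ≤ ρ²=36; F_rep = 27·(2,-5)/29² = (0.0642,-0.1605)
o2: d²=146 > ρ²=36 → inactive
o3: d²=10 ≤ ρ²=36; F_rep = 27·(3,-1)/10² = (0.8100,-0.2700)
o4: d²=73 > ρ²=36 → inactive
F = F_att + ΣF_rep = (-10.1258,13.5695)
p' = p + 1/5·F = (3.9748,-5.2861)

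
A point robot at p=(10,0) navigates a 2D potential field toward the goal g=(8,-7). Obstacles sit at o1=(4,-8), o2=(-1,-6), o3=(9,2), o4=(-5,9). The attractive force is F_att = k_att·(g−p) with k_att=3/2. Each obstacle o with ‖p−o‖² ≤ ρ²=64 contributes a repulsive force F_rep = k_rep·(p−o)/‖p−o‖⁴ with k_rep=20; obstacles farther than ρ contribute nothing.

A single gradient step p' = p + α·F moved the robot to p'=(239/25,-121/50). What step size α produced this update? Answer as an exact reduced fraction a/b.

F_att = 3/2·(g−p) = 3/2·(-2,-7) = (-3.0000,-10.5000)
o1: d²=100 > ρ²=64 → inactive
o2: d²=157 > ρ²=64 → inactive
o3: d²=5 ≤ ρ²=64; F_rep = 20·(1,-2)/5² = (0.8000,-1.6000)
o4: d²=306 > ρ²=64 → inactive
F = F_att + ΣF_rep = (-2.2000,-12.1000)
Δp = p'−p = (-0.4400,-2.4200); α = Δx/Fx = (-11/25) / (-11/5) = 1/5
check: Δy/Fy = (-121/50) / (-121/10) = 1/5 ✓

α = 1/5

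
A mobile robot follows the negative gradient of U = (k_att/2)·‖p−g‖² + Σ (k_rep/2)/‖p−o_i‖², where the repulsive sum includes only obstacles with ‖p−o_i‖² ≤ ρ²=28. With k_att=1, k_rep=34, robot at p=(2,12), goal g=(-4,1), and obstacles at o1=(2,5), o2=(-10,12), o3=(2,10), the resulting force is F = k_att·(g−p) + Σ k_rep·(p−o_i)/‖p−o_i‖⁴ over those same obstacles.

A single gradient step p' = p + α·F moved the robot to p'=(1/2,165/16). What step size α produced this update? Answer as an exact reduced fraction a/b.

F_att = 1·(g−p) = 1·(-6,-11) = (-6.0000,-11.0000)
o1: d²=49 > ρ²=28 → inactive
o2: d²=144 > ρ²=28 → inactive
o3: d²=4 ≤ ρ²=28; F_rep = 34·(0,2)/4² = (0.0000,4.2500)
F = F_att + ΣF_rep = (-6.0000,-6.7500)
Δp = p'−p = (-1.5000,-1.6875); α = Δx/Fx = (-3/2) / (-6) = 1/4
check: Δy/Fy = (-27/16) / (-27/4) = 1/4 ✓

α = 1/4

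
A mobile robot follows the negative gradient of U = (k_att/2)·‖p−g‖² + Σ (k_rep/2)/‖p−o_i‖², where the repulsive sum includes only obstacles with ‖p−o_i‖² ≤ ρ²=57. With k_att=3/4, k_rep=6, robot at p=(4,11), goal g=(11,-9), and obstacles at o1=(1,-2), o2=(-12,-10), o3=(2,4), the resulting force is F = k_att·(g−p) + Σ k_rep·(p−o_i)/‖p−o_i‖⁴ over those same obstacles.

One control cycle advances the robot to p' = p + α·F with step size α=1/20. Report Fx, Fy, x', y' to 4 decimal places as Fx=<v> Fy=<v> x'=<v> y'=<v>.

F_att = 3/4·(g−p) = 3/4·(7,-20) = (5.2500,-15.0000)
o1: d²=178 > ρ²=57 → inactive
o2: d²=697 > ρ²=57 → inactive
o3: d²=53 ≤ ρ²=57; F_rep = 6·(2,7)/53² = (0.0043,0.0150)
F = F_att + ΣF_rep = (5.2543,-14.9850)
p' = p + 1/20·F = (4.2627,10.2507)

Fx=5.2543 Fy=-14.9850 x'=4.2627 y'=10.2507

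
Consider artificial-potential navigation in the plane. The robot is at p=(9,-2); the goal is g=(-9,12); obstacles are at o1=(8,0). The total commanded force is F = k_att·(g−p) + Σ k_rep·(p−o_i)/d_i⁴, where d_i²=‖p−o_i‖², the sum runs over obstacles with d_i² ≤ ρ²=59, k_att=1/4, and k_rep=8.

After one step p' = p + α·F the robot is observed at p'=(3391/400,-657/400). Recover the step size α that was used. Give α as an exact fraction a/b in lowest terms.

F_att = 1/4·(g−p) = 1/4·(-18,14) = (-4.5000,3.5000)
o1: d²=5 ≤ ρ²=59; F_rep = 8·(1,-2)/5² = (0.3200,-0.6400)
F = F_att + ΣF_rep = (-4.1800,2.8600)
Δp = p'−p = (-0.5225,0.3575); α = Δx/Fx = (-209/400) / (-209/50) = 1/8
check: Δy/Fy = (143/400) / (143/50) = 1/8 ✓

α = 1/8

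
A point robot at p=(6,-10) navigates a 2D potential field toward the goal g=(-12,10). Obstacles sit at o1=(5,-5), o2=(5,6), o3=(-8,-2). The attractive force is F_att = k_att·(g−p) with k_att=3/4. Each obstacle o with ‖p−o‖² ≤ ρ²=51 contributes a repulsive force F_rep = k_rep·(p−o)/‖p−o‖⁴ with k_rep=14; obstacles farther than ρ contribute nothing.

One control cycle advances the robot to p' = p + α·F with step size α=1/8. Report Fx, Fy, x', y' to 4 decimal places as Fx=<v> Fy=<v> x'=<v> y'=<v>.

Fx=-13.4793 Fy=14.8964 x'=4.3151 y'=-8.1379

F_att = 3/4·(g−p) = 3/4·(-18,20) = (-13.5000,15.0000)
o1: d²=26 ≤ ρ²=51; F_rep = 14·(1,-5)/26² = (0.0207,-0.1036)
o2: d²=257 > ρ²=51 → inactive
o3: d²=260 > ρ²=51 → inactive
F = F_att + ΣF_rep = (-13.4793,14.8964)
p' = p + 1/8·F = (4.3151,-8.1379)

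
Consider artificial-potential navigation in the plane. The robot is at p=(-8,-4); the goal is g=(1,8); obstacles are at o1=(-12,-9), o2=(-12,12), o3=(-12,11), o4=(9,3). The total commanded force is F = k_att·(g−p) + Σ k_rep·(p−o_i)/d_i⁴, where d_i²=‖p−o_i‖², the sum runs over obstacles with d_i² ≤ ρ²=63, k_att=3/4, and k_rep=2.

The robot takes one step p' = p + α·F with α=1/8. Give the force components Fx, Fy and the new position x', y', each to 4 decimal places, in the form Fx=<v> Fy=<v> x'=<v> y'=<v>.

Fx=6.7548 Fy=9.0059 x'=-7.1557 y'=-2.8743

F_att = 3/4·(g−p) = 3/4·(9,12) = (6.7500,9.0000)
o1: d²=41 ≤ ρ²=63; F_rep = 2·(4,5)/41² = (0.0048,0.0059)
o2: d²=272 > ρ²=63 → inactive
o3: d²=241 > ρ²=63 → inactive
o4: d²=338 > ρ²=63 → inactive
F = F_att + ΣF_rep = (6.7548,9.0059)
p' = p + 1/8·F = (-7.1557,-2.8743)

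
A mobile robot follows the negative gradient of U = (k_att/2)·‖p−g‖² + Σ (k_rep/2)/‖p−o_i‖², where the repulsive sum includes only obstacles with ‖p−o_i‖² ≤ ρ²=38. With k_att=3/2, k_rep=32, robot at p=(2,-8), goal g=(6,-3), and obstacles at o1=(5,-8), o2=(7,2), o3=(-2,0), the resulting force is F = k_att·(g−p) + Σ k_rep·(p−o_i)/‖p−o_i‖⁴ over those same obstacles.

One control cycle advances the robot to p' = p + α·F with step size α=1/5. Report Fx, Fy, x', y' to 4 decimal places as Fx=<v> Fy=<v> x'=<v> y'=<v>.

Fx=4.8148 Fy=7.5000 x'=2.9630 y'=-6.5000

F_att = 3/2·(g−p) = 3/2·(4,5) = (6.0000,7.5000)
o1: d²=9 ≤ ρ²=38; F_rep = 32·(-3,0)/9² = (-1.1852,0.0000)
o2: d²=125 > ρ²=38 → inactive
o3: d²=80 > ρ²=38 → inactive
F = F_att + ΣF_rep = (4.8148,7.5000)
p' = p + 1/5·F = (2.9630,-6.5000)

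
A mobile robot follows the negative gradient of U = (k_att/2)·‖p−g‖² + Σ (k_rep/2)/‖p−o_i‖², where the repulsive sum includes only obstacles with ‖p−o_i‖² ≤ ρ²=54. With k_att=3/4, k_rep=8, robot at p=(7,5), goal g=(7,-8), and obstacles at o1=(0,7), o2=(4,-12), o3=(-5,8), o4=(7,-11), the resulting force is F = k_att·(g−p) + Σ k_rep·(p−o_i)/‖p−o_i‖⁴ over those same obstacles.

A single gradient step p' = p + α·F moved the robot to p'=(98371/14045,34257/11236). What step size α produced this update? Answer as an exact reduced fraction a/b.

F_att = 3/4·(g−p) = 3/4·(0,-13) = (0.0000,-9.7500)
o1: d²=53 ≤ ρ²=54; F_rep = 8·(7,-2)/53² = (0.0199,-0.0057)
o2: d²=298 > ρ²=54 → inactive
o3: d²=153 > ρ²=54 → inactive
o4: d²=256 > ρ²=54 → inactive
F = F_att + ΣF_rep = (0.0199,-9.7557)
Δp = p'−p = (0.0040,-1.9511); α = Δx/Fx = (56/14045) / (56/2809) = 1/5
check: Δy/Fy = (-21923/11236) / (-109615/11236) = 1/5 ✓

α = 1/5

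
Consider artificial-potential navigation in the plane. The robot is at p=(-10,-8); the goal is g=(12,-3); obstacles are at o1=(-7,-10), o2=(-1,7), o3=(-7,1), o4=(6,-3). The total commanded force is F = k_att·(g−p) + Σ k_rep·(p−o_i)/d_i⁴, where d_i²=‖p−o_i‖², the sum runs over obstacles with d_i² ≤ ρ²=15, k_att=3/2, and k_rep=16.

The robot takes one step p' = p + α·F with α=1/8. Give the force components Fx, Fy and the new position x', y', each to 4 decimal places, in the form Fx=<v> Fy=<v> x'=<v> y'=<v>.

Fx=32.7160 Fy=7.6893 x'=-5.9105 y'=-7.0388

F_att = 3/2·(g−p) = 3/2·(22,5) = (33.0000,7.5000)
o1: d²=13 ≤ ρ²=15; F_rep = 16·(-3,2)/13² = (-0.2840,0.1893)
o2: d²=306 > ρ²=15 → inactive
o3: d²=90 > ρ²=15 → inactive
o4: d²=281 > ρ²=15 → inactive
F = F_att + ΣF_rep = (32.7160,7.6893)
p' = p + 1/8·F = (-5.9105,-7.0388)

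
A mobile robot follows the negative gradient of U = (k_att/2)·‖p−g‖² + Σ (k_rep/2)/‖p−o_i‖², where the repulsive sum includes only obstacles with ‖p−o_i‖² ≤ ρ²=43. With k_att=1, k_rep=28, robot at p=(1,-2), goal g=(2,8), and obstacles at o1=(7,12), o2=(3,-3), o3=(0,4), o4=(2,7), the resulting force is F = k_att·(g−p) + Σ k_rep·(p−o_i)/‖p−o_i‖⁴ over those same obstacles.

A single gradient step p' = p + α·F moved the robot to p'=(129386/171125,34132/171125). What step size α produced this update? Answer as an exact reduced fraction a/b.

F_att = 1·(g−p) = 1·(1,10) = (1.0000,10.0000)
o1: d²=232 > ρ²=43 → inactive
o2: d²=5 ≤ ρ²=43; F_rep = 28·(-2,1)/5² = (-2.2400,1.1200)
o3: d²=37 ≤ ρ²=43; F_rep = 28·(1,-6)/37² = (0.0205,-0.1227)
o4: d²=82 > ρ²=43 → inactive
F = F_att + ΣF_rep = (-1.2195,10.9973)
Δp = p'−p = (-0.2439,2.1995); α = Δx/Fx = (-41739/171125) / (-41739/34225) = 1/5
check: Δy/Fy = (376382/171125) / (376382/34225) = 1/5 ✓

α = 1/5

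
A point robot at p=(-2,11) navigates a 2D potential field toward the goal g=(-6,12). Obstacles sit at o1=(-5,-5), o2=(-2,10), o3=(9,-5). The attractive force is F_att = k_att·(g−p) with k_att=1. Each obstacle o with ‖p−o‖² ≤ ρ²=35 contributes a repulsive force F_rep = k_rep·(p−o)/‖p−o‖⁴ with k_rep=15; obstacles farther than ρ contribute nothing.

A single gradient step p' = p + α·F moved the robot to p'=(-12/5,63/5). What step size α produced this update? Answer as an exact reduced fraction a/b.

F_att = 1·(g−p) = 1·(-4,1) = (-4.0000,1.0000)
o1: d²=265 > ρ²=35 → inactive
o2: d²=1 ≤ ρ²=35; F_rep = 15·(0,1)/1² = (0.0000,15.0000)
o3: d²=377 > ρ²=35 → inactive
F = F_att + ΣF_rep = (-4.0000,16.0000)
Δp = p'−p = (-0.4000,1.6000); α = Δx/Fx = (-2/5) / (-4) = 1/10
check: Δy/Fy = (8/5) / (16) = 1/10 ✓

α = 1/10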